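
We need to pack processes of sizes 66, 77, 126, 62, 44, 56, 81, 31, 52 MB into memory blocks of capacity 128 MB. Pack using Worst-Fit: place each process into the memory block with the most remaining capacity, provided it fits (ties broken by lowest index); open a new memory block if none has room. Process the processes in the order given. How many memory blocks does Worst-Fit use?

6 memory blocks

66 MB → memory block 1 (remaining 62 MB)
77 MB → memory block 2 (remaining 51 MB)
126 MB → memory block 3 (remaining 2 MB)
62 MB → memory block 1 (remaining 0 MB)
44 MB → memory block 2 (remaining 7 MB)
56 MB → memory block 4 (remaining 72 MB)
81 MB → memory block 5 (remaining 47 MB)
31 MB → memory block 4 (remaining 41 MB)
52 MB → memory block 6 (remaining 76 MB)
Final memory blocks: [66,62] [77,44] [126] [56,31] [81] [52].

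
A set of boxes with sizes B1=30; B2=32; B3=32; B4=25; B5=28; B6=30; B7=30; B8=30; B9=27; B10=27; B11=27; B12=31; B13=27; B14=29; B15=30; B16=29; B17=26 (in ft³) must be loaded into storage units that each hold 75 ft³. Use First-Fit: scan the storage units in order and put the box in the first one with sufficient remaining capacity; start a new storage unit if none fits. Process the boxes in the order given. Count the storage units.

storage unit 1: place B1 (30 ft³), 45 ft³ left
storage unit 1: place B2 (32 ft³), 13 ft³ left
storage unit 2: place B3 (32 ft³), 43 ft³ left
storage unit 2: place B4 (25 ft³), 18 ft³ left
storage unit 3: place B5 (28 ft³), 47 ft³ left
storage unit 3: place B6 (30 ft³), 17 ft³ left
storage unit 4: place B7 (30 ft³), 45 ft³ left
storage unit 4: place B8 (30 ft³), 15 ft³ left
storage unit 5: place B9 (27 ft³), 48 ft³ left
storage unit 5: place B10 (27 ft³), 21 ft³ left
storage unit 6: place B11 (27 ft³), 48 ft³ left
storage unit 6: place B12 (31 ft³), 17 ft³ left
storage unit 7: place B13 (27 ft³), 48 ft³ left
storage unit 7: place B14 (29 ft³), 19 ft³ left
storage unit 8: place B15 (30 ft³), 45 ft³ left
storage unit 8: place B16 (29 ft³), 16 ft³ left
storage unit 9: place B17 (26 ft³), 49 ft³ left

9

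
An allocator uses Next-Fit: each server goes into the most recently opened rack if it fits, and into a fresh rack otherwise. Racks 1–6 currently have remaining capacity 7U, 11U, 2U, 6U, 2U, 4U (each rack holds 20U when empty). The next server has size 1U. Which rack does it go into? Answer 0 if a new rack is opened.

6

Next-Fit only looks at rack 6, which has 4U free.
1U fits there.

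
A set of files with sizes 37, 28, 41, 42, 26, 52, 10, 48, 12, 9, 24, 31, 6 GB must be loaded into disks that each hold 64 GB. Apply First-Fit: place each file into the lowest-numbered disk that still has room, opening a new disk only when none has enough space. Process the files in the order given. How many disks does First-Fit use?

37 GB → disk 1 (remaining 27 GB)
28 GB → disk 2 (remaining 36 GB)
41 GB → disk 3 (remaining 23 GB)
42 GB → disk 4 (remaining 22 GB)
26 GB → disk 1 (remaining 1 GB)
52 GB → disk 5 (remaining 12 GB)
10 GB → disk 2 (remaining 26 GB)
48 GB → disk 6 (remaining 16 GB)
12 GB → disk 2 (remaining 14 GB)
9 GB → disk 2 (remaining 5 GB)
24 GB → disk 7 (remaining 40 GB)
31 GB → disk 7 (remaining 9 GB)
6 GB → disk 3 (remaining 17 GB)
Final disks: [37,26] [28,10,12,9] [41,6] [42] [52] [48] [24,31].

7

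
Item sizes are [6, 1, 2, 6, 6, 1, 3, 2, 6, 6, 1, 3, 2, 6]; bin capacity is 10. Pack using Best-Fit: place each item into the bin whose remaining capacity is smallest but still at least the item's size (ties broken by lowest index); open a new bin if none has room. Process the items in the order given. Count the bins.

6 bins

6 → bin 1 (remaining 4)
1 → bin 1 (remaining 3)
2 → bin 1 (remaining 1)
6 → bin 2 (remaining 4)
6 → bin 3 (remaining 4)
1 → bin 1 (remaining 0)
3 → bin 2 (remaining 1)
2 → bin 3 (remaining 2)
6 → bin 4 (remaining 4)
6 → bin 5 (remaining 4)
1 → bin 2 (remaining 0)
3 → bin 4 (remaining 1)
2 → bin 3 (remaining 0)
6 → bin 6 (remaining 4)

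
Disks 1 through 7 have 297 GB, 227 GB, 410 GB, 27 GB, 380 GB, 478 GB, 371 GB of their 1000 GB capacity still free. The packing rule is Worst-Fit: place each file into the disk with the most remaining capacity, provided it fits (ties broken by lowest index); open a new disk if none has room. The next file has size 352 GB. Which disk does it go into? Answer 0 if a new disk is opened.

Disks with room: disk 3 (410 GB), disk 5 (380 GB), disk 6 (478 GB), disk 7 (371 GB).
Most room is disk 6 with 478 GB free.

6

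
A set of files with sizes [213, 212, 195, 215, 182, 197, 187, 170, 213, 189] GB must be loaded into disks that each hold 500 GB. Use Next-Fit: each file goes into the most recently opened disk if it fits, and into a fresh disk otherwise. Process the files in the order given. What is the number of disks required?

Put 213 GB in disk 1; 287 GB remain.
Put 212 GB in disk 1; 75 GB remain.
Put 195 GB in disk 2; 305 GB remain.
Put 215 GB in disk 2; 90 GB remain.
Put 182 GB in disk 3; 318 GB remain.
Put 197 GB in disk 3; 121 GB remain.
Put 187 GB in disk 4; 313 GB remain.
Put 170 GB in disk 4; 143 GB remain.
Put 213 GB in disk 5; 287 GB remain.
Put 189 GB in disk 5; 98 GB remain.

5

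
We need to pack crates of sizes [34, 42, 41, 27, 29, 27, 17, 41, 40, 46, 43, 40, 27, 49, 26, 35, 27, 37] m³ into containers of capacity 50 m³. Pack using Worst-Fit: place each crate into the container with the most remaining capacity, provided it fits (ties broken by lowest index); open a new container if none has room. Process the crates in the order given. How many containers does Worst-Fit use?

17 containers

Put 34 m³ in container 1; 16 m³ remain.
Put 42 m³ in container 2; 8 m³ remain.
Put 41 m³ in container 3; 9 m³ remain.
Put 27 m³ in container 4; 23 m³ remain.
Put 29 m³ in container 5; 21 m³ remain.
Put 27 m³ in container 6; 23 m³ remain.
Put 17 m³ in container 4; 6 m³ remain.
Put 41 m³ in container 7; 9 m³ remain.
Put 40 m³ in container 8; 10 m³ remain.
Put 46 m³ in container 9; 4 m³ remain.
Put 43 m³ in container 10; 7 m³ remain.
Put 40 m³ in container 11; 10 m³ remain.
Put 27 m³ in container 12; 23 m³ remain.
Put 49 m³ in container 13; 1 m³ remain.
Put 26 m³ in container 14; 24 m³ remain.
Put 35 m³ in container 15; 15 m³ remain.
Put 27 m³ in container 16; 23 m³ remain.
Put 37 m³ in container 17; 13 m³ remain.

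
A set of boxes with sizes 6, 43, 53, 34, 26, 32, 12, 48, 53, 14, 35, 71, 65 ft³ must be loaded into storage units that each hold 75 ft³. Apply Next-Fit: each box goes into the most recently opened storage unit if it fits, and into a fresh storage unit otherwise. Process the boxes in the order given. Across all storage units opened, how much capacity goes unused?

Put 6 ft³ in storage unit 1; 69 ft³ remain.
Put 43 ft³ in storage unit 1; 26 ft³ remain.
Put 53 ft³ in storage unit 2; 22 ft³ remain.
Put 34 ft³ in storage unit 3; 41 ft³ remain.
Put 26 ft³ in storage unit 3; 15 ft³ remain.
Put 32 ft³ in storage unit 4; 43 ft³ remain.
Put 12 ft³ in storage unit 4; 31 ft³ remain.
Put 48 ft³ in storage unit 5; 27 ft³ remain.
Put 53 ft³ in storage unit 6; 22 ft³ remain.
Put 14 ft³ in storage unit 6; 8 ft³ remain.
Put 35 ft³ in storage unit 7; 40 ft³ remain.
Put 71 ft³ in storage unit 8; 4 ft³ remain.
Put 65 ft³ in storage unit 9; 10 ft³ remain.
9 storage units × 75 ft³ = 675 ft³; used 492 ft³; unused 183 ft³.

183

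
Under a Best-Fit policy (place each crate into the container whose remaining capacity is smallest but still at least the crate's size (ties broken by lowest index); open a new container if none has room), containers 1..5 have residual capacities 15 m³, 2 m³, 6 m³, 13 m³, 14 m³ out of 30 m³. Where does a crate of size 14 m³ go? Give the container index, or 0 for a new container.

5

Containers with room: container 1 (15 m³), container 5 (14 m³).
Tightest fit is container 5 with 14 m³ free.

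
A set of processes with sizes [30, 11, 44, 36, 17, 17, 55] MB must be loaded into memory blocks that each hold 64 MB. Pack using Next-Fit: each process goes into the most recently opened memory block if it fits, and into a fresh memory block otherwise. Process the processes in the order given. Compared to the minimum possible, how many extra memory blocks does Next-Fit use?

1

Next-Fit: [30,11] [44] [36,17] [17] [55] → 5 memory blocks.
Total size 210 MB; any packing needs at least ⌈210/64⌉ = 4 memory blocks.
An optimal packing achieves that bound: [55] [44,17] [36,17,11] [30] → 4 memory blocks.
Excess: 5 − 4 = 1.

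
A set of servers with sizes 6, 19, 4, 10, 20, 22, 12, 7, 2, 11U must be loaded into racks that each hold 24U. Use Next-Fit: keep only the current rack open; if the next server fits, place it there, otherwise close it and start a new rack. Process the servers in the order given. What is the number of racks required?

6U → rack 1 (remaining 18U)
19U → rack 2 (remaining 5U)
4U → rack 2 (remaining 1U)
10U → rack 3 (remaining 14U)
20U → rack 4 (remaining 4U)
22U → rack 5 (remaining 2U)
12U → rack 6 (remaining 12U)
7U → rack 6 (remaining 5U)
2U → rack 6 (remaining 3U)
11U → rack 7 (remaining 13U)

7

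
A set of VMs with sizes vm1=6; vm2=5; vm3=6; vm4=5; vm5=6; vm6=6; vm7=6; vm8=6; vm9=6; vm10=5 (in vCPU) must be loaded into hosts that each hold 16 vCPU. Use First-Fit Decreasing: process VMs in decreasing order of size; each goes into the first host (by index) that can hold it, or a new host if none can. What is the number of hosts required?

Sorted descending: 6, 6, 6, 6, 6, 6, 6, 5, 5, 5.
6 vCPU → host 1 (remaining 10 vCPU)
6 vCPU → host 1 (remaining 4 vCPU)
6 vCPU → host 2 (remaining 10 vCPU)
6 vCPU → host 2 (remaining 4 vCPU)
6 vCPU → host 3 (remaining 10 vCPU)
6 vCPU → host 3 (remaining 4 vCPU)
6 vCPU → host 4 (remaining 10 vCPU)
5 vCPU → host 4 (remaining 5 vCPU)
5 vCPU → host 4 (remaining 0 vCPU)
5 vCPU → host 5 (remaining 11 vCPU)
Final hosts: [6,6] [6,6] [6,6] [6,5,5] [5].

5 hosts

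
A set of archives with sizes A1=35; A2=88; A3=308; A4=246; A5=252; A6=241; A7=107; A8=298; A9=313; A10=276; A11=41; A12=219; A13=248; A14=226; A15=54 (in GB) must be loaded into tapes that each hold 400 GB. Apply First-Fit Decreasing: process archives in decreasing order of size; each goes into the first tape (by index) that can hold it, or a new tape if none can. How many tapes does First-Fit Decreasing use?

Sorted descending: 313, 308, 298, 276, 252, 248, 246, 241, 226, 219, 107, 88, 54, 41, 35.
tape 1: place 313 GB, 87 GB left
tape 2: place 308 GB, 92 GB left
tape 3: place 298 GB, 102 GB left
tape 4: place 276 GB, 124 GB left
tape 5: place 252 GB, 148 GB left
tape 6: place 248 GB, 152 GB left
tape 7: place 246 GB, 154 GB left
tape 8: place 241 GB, 159 GB left
tape 9: place 226 GB, 174 GB left
tape 10: place 219 GB, 181 GB left
tape 4: place 107 GB, 17 GB left
tape 2: place 88 GB, 4 GB left
tape 1: place 54 GB, 33 GB left
tape 3: place 41 GB, 61 GB left
tape 3: place 35 GB, 26 GB left
Final tapes: [313,54] [308,88] [298,41,35] [276,107] [252] [248] [246] [241] [226] [219].

10 tapes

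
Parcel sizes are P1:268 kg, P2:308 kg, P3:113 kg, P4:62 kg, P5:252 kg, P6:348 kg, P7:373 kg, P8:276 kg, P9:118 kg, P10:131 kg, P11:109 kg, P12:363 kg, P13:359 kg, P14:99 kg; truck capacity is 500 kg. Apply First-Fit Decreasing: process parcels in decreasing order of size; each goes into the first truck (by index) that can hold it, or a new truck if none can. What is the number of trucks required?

8

Sorted descending: 373, 363, 359, 348, 308, 276, 268, 252, 131, 118, 113, 109, 99, 62.
373 kg → truck 1 (remaining 127 kg)
363 kg → truck 2 (remaining 137 kg)
359 kg → truck 3 (remaining 141 kg)
348 kg → truck 4 (remaining 152 kg)
308 kg → truck 5 (remaining 192 kg)
276 kg → truck 6 (remaining 224 kg)
268 kg → truck 7 (remaining 232 kg)
252 kg → truck 8 (remaining 248 kg)
131 kg → truck 2 (remaining 6 kg)
118 kg → truck 1 (remaining 9 kg)
113 kg → truck 3 (remaining 28 kg)
109 kg → truck 4 (remaining 43 kg)
99 kg → truck 5 (remaining 93 kg)
62 kg → truck 5 (remaining 31 kg)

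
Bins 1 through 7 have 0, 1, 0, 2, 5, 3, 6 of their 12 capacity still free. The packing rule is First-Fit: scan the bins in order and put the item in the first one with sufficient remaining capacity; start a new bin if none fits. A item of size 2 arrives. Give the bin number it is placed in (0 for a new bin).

4

Bins with room: bin 4 (2), bin 5 (5), bin 6 (3), bin 7 (6).
The first with room is bin 4.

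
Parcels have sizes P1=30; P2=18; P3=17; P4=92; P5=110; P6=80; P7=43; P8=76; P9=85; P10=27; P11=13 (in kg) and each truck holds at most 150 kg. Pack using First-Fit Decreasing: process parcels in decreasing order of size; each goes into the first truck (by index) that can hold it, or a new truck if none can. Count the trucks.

Sorted descending: 110, 92, 85, 80, 76, 43, 30, 27, 18, 17, 13.
110 kg → truck 1 (remaining 40 kg)
92 kg → truck 2 (remaining 58 kg)
85 kg → truck 3 (remaining 65 kg)
80 kg → truck 4 (remaining 70 kg)
76 kg → truck 5 (remaining 74 kg)
43 kg → truck 2 (remaining 15 kg)
30 kg → truck 1 (remaining 10 kg)
27 kg → truck 3 (remaining 38 kg)
18 kg → truck 3 (remaining 20 kg)
17 kg → truck 3 (remaining 3 kg)
13 kg → truck 2 (remaining 2 kg)

5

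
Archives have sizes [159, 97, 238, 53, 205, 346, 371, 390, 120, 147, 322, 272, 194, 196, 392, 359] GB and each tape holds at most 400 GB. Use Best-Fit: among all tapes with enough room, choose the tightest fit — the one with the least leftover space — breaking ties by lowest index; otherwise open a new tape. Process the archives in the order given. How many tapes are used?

11 tapes

Put 159 GB in tape 1; 241 GB remain.
Put 97 GB in tape 1; 144 GB remain.
Put 238 GB in tape 2; 162 GB remain.
Put 53 GB in tape 1; 91 GB remain.
Put 205 GB in tape 3; 195 GB remain.
Put 346 GB in tape 4; 54 GB remain.
Put 371 GB in tape 5; 29 GB remain.
Put 390 GB in tape 6; 10 GB remain.
Put 120 GB in tape 2; 42 GB remain.
Put 147 GB in tape 3; 48 GB remain.
Put 322 GB in tape 7; 78 GB remain.
Put 272 GB in tape 8; 128 GB remain.
Put 194 GB in tape 9; 206 GB remain.
Put 196 GB in tape 9; 10 GB remain.
Put 392 GB in tape 10; 8 GB remain.
Put 359 GB in tape 11; 41 GB remain.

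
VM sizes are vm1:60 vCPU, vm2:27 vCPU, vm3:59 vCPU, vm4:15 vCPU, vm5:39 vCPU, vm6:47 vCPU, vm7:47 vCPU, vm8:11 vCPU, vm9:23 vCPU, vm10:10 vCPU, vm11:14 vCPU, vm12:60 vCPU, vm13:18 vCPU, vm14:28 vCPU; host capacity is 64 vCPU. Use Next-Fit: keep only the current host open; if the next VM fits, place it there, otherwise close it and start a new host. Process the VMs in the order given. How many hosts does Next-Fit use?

host 1: place vm1 (60 vCPU), 4 vCPU left
host 2: place vm2 (27 vCPU), 37 vCPU left
host 3: place vm3 (59 vCPU), 5 vCPU left
host 4: place vm4 (15 vCPU), 49 vCPU left
host 4: place vm5 (39 vCPU), 10 vCPU left
host 5: place vm6 (47 vCPU), 17 vCPU left
host 6: place vm7 (47 vCPU), 17 vCPU left
host 6: place vm8 (11 vCPU), 6 vCPU left
host 7: place vm9 (23 vCPU), 41 vCPU left
host 7: place vm10 (10 vCPU), 31 vCPU left
host 7: place vm11 (14 vCPU), 17 vCPU left
host 8: place vm12 (60 vCPU), 4 vCPU left
host 9: place vm13 (18 vCPU), 46 vCPU left
host 9: place vm14 (28 vCPU), 18 vCPU left

9 hosts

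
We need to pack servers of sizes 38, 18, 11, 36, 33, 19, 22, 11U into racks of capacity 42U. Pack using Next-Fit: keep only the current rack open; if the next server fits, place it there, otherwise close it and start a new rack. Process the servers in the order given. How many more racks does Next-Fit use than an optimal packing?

Next-Fit: [38] [18,11] [36] [33] [19,22] [11] → 6 racks.
Total size 188U; any packing needs at least ⌈188/42⌉ = 5 racks.
An optimal packing achieves that bound: [38] [36] [33] [22,19] [18,11,11] → 5 racks.
Excess: 6 − 5 = 1.

1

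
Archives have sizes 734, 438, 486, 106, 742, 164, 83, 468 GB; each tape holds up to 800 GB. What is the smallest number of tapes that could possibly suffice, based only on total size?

Total size = 734 + 438 + 486 + 106 + 742 + 164 + 83 + 468 = 3221 GB.
⌈3221 / 800⌉ = 5.

5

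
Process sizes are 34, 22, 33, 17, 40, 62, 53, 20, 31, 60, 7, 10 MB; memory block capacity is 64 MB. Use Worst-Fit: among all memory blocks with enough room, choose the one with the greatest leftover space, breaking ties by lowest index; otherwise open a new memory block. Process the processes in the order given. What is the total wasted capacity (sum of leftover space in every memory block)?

memory block 1: place 34 MB, 30 MB left
memory block 1: place 22 MB, 8 MB left
memory block 2: place 33 MB, 31 MB left
memory block 2: place 17 MB, 14 MB left
memory block 3: place 40 MB, 24 MB left
memory block 4: place 62 MB, 2 MB left
memory block 5: place 53 MB, 11 MB left
memory block 3: place 20 MB, 4 MB left
memory block 6: place 31 MB, 33 MB left
memory block 7: place 60 MB, 4 MB left
memory block 6: place 7 MB, 26 MB left
memory block 6: place 10 MB, 16 MB left
7 memory blocks × 64 MB = 448 MB; used 389 MB; unused 59 MB.

59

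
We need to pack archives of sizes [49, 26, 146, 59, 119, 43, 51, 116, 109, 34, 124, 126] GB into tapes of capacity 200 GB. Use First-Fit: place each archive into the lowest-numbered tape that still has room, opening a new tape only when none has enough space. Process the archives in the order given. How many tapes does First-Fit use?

7

49 GB → tape 1 (remaining 151 GB)
26 GB → tape 1 (remaining 125 GB)
146 GB → tape 2 (remaining 54 GB)
59 GB → tape 1 (remaining 66 GB)
119 GB → tape 3 (remaining 81 GB)
43 GB → tape 1 (remaining 23 GB)
51 GB → tape 2 (remaining 3 GB)
116 GB → tape 4 (remaining 84 GB)
109 GB → tape 5 (remaining 91 GB)
34 GB → tape 3 (remaining 47 GB)
124 GB → tape 6 (remaining 76 GB)
126 GB → tape 7 (remaining 74 GB)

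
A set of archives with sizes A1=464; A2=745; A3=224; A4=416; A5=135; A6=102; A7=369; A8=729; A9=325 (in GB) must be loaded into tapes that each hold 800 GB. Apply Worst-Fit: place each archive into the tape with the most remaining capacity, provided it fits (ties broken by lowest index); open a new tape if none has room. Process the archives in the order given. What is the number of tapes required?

A1 (464 GB) → tape 1 (remaining 336 GB)
A2 (745 GB) → tape 2 (remaining 55 GB)
A3 (224 GB) → tape 1 (remaining 112 GB)
A4 (416 GB) → tape 3 (remaining 384 GB)
A5 (135 GB) → tape 3 (remaining 249 GB)
A6 (102 GB) → tape 3 (remaining 147 GB)
A7 (369 GB) → tape 4 (remaining 431 GB)
A8 (729 GB) → tape 5 (remaining 71 GB)
A9 (325 GB) → tape 4 (remaining 106 GB)
Final tapes: [464,224] [745] [416,135,102] [369,325] [729].

5 tapes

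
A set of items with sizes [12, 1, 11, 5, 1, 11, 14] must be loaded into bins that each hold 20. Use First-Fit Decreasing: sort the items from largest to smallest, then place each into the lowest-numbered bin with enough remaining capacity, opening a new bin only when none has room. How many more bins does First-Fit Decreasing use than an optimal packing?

First-Fit Decreasing: [14,5,1] [12,1] [11] [11] → 4 bins.
4 items exceed 10 (half the capacity), and no two of those can share a bin, so at least 4 bins are needed.
So 4 is already optimal.

0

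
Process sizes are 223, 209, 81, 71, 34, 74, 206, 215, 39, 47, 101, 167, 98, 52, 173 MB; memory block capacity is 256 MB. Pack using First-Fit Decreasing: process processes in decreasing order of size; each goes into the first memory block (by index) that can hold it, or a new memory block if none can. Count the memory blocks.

Sorted descending: 223, 215, 209, 206, 173, 167, 101, 98, 81, 74, 71, 52, 47, 39, 34.
memory block 1: place 223 MB, 33 MB left
memory block 2: place 215 MB, 41 MB left
memory block 3: place 209 MB, 47 MB left
memory block 4: place 206 MB, 50 MB left
memory block 5: place 173 MB, 83 MB left
memory block 6: place 167 MB, 89 MB left
memory block 7: place 101 MB, 155 MB left
memory block 7: place 98 MB, 57 MB left
memory block 5: place 81 MB, 2 MB left
memory block 6: place 74 MB, 15 MB left
memory block 8: place 71 MB, 185 MB left
memory block 7: place 52 MB, 5 MB left
memory block 3: place 47 MB, 0 MB left
memory block 2: place 39 MB, 2 MB left
memory block 4: place 34 MB, 16 MB left
Final memory blocks: [223] [215,39] [209,47] [206,34] [173,81] [167,74] [101,98,52] [71].

8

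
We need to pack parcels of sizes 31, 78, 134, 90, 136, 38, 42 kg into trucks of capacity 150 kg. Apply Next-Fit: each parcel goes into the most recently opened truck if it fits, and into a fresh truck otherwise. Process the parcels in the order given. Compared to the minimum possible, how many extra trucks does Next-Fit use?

Next-Fit: [31,78] [134] [90] [136] [38,42] → 5 trucks.
Total size 549 kg; any packing needs at least ⌈549/150⌉ = 4 trucks.
An optimal packing achieves that bound: [136] [134] [90,42] [78,38,31] → 4 trucks.
Excess: 5 − 4 = 1.

1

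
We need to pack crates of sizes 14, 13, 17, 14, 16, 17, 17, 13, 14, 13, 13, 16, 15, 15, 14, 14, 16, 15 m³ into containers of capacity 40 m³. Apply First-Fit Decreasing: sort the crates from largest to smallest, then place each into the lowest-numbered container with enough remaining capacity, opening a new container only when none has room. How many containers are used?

9

Sorted descending: 17, 17, 17, 16, 16, 16, 15, 15, 15, 14, 14, 14, 14, 14, 13, 13, 13, 13.
17 m³ → container 1 (remaining 23 m³)
17 m³ → container 1 (remaining 6 m³)
17 m³ → container 2 (remaining 23 m³)
16 m³ → container 2 (remaining 7 m³)
16 m³ → container 3 (remaining 24 m³)
16 m³ → container 3 (remaining 8 m³)
15 m³ → container 4 (remaining 25 m³)
15 m³ → container 4 (remaining 10 m³)
15 m³ → container 5 (remaining 25 m³)
14 m³ → container 5 (remaining 11 m³)
14 m³ → container 6 (remaining 26 m³)
14 m³ → container 6 (remaining 12 m³)
14 m³ → container 7 (remaining 26 m³)
14 m³ → container 7 (remaining 12 m³)
13 m³ → container 8 (remaining 27 m³)
13 m³ → container 8 (remaining 14 m³)
13 m³ → container 8 (remaining 1 m³)
13 m³ → container 9 (remaining 27 m³)
Final containers: [17,17] [17,16] [16,16] [15,15] [15,14] [14,14] [14,14] [13,13,13] [13].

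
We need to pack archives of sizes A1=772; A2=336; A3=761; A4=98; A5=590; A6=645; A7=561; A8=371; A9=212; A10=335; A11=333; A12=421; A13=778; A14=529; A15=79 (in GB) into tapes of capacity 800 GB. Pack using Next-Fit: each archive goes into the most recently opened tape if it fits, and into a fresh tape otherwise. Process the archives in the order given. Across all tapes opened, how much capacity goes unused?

tape 1: place A1 (772 GB), 28 GB left
tape 2: place A2 (336 GB), 464 GB left
tape 3: place A3 (761 GB), 39 GB left
tape 4: place A4 (98 GB), 702 GB left
tape 4: place A5 (590 GB), 112 GB left
tape 5: place A6 (645 GB), 155 GB left
tape 6: place A7 (561 GB), 239 GB left
tape 7: place A8 (371 GB), 429 GB left
tape 7: place A9 (212 GB), 217 GB left
tape 8: place A10 (335 GB), 465 GB left
tape 8: place A11 (333 GB), 132 GB left
tape 9: place A12 (421 GB), 379 GB left
tape 10: place A13 (778 GB), 22 GB left
tape 11: place A14 (529 GB), 271 GB left
tape 11: place A15 (79 GB), 192 GB left
11 tapes × 800 GB = 8800 GB; used 6821 GB; unused 1979 GB.

1979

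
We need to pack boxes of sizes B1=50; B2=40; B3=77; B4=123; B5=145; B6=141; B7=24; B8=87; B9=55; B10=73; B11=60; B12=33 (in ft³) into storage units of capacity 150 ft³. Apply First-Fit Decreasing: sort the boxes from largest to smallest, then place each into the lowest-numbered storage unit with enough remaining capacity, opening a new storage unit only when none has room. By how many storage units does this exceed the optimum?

0

First-Fit Decreasing: [145] [141] [123,24] [87,60] [77,73] [55,50,40] [33] → 7 storage units.
Total size 908 ft³; any packing needs at least ⌈908/150⌉ = 7 storage units.
So 7 is already optimal.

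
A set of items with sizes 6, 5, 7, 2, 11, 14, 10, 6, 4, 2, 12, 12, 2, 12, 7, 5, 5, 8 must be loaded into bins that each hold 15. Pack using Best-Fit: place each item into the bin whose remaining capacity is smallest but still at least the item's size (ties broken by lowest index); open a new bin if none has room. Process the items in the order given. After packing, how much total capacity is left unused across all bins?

Put 6 in bin 1; 9 remain.
Put 5 in bin 1; 4 remain.
Put 7 in bin 2; 8 remain.
Put 2 in bin 1; 2 remain.
Put 11 in bin 3; 4 remain.
Put 14 in bin 4; 1 remain.
Put 10 in bin 5; 5 remain.
Put 6 in bin 2; 2 remain.
Put 4 in bin 3; 0 remain.
Put 2 in bin 1; 0 remain.
Put 12 in bin 6; 3 remain.
Put 12 in bin 7; 3 remain.
Put 2 in bin 2; 0 remain.
Put 12 in bin 8; 3 remain.
Put 7 in bin 9; 8 remain.
Put 5 in bin 5; 0 remain.
Put 5 in bin 9; 3 remain.
Put 8 in bin 10; 7 remain.
10 bins × 15 = 150; used 130; unused 20.

20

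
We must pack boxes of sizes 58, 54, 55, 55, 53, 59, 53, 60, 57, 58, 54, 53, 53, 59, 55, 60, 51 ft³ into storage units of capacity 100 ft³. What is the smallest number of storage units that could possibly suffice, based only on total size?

10

Total size = 58 + 54 + 55 + 55 + 53 + 59 + 53 + 60 + 57 + 58 + 54 + 53 + 53 + 59 + 55 + 60 + 51 = 947 ft³.
⌈947 / 100⌉ = 10.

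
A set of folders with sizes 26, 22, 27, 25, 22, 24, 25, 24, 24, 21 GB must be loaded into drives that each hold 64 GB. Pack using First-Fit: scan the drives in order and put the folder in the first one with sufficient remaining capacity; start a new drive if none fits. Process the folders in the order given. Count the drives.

drive 1: place 26 GB, 38 GB left
drive 1: place 22 GB, 16 GB left
drive 2: place 27 GB, 37 GB left
drive 2: place 25 GB, 12 GB left
drive 3: place 22 GB, 42 GB left
drive 3: place 24 GB, 18 GB left
drive 4: place 25 GB, 39 GB left
drive 4: place 24 GB, 15 GB left
drive 5: place 24 GB, 40 GB left
drive 5: place 21 GB, 19 GB left

5 drives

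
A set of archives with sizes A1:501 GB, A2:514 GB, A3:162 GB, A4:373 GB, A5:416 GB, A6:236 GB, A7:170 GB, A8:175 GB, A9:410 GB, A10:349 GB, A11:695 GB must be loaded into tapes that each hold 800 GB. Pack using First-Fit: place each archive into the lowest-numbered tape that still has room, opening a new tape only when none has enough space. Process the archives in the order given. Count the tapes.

Put A1 (501 GB) in tape 1; 299 GB remain.
Put A2 (514 GB) in tape 2; 286 GB remain.
Put A3 (162 GB) in tape 1; 137 GB remain.
Put A4 (373 GB) in tape 3; 427 GB remain.
Put A5 (416 GB) in tape 3; 11 GB remain.
Put A6 (236 GB) in tape 2; 50 GB remain.
Put A7 (170 GB) in tape 4; 630 GB remain.
Put A8 (175 GB) in tape 4; 455 GB remain.
Put A9 (410 GB) in tape 4; 45 GB remain.
Put A10 (349 GB) in tape 5; 451 GB remain.
Put A11 (695 GB) in tape 6; 105 GB remain.
Final tapes: [501,162] [514,236] [373,416] [170,175,410] [349] [695].

6 tapes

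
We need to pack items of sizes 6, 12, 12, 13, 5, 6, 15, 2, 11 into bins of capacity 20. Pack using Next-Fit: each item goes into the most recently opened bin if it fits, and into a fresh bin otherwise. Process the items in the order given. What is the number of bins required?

bin 1: place 6, 14 left
bin 1: place 12, 2 left
bin 2: place 12, 8 left
bin 3: place 13, 7 left
bin 3: place 5, 2 left
bin 4: place 6, 14 left
bin 5: place 15, 5 left
bin 5: place 2, 3 left
bin 6: place 11, 9 left

6 bins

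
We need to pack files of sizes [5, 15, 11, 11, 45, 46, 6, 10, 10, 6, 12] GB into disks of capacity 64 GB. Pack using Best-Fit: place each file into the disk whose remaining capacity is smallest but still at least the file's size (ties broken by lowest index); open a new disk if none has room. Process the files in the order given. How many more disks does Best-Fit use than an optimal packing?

0

Best-Fit: [5,15,11,11,12] [45,10,6] [46,6,10] → 3 disks.
Total size 177 GB; any packing needs at least ⌈177/64⌉ = 3 disks.
So 3 is already optimal.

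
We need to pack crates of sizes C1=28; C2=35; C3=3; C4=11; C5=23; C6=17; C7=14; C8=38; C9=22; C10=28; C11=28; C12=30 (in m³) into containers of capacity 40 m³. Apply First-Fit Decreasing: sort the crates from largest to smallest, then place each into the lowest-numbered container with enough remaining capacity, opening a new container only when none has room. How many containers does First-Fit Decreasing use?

Sorted descending: 38, 35, 30, 28, 28, 28, 23, 22, 17, 14, 11, 3.
Put 38 m³ in container 1; 2 m³ remain.
Put 35 m³ in container 2; 5 m³ remain.
Put 30 m³ in container 3; 10 m³ remain.
Put 28 m³ in container 4; 12 m³ remain.
Put 28 m³ in container 5; 12 m³ remain.
Put 28 m³ in container 6; 12 m³ remain.
Put 23 m³ in container 7; 17 m³ remain.
Put 22 m³ in container 8; 18 m³ remain.
Put 17 m³ in container 7; 0 m³ remain.
Put 14 m³ in container 8; 4 m³ remain.
Put 11 m³ in container 4; 1 m³ remain.
Put 3 m³ in container 2; 2 m³ remain.

8 containers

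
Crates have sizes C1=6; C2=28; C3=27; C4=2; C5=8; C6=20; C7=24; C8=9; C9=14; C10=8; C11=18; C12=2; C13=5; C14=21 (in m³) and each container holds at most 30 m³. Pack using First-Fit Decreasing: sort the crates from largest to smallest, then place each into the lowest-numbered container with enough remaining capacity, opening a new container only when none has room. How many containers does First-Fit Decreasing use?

Sorted descending: 28, 27, 24, 21, 20, 18, 14, 9, 8, 8, 6, 5, 2, 2.
container 1: place 28 m³, 2 m³ left
container 2: place 27 m³, 3 m³ left
container 3: place 24 m³, 6 m³ left
container 4: place 21 m³, 9 m³ left
container 5: place 20 m³, 10 m³ left
container 6: place 18 m³, 12 m³ left
container 7: place 14 m³, 16 m³ left
container 4: place 9 m³, 0 m³ left
container 5: place 8 m³, 2 m³ left
container 6: place 8 m³, 4 m³ left
container 3: place 6 m³, 0 m³ left
container 7: place 5 m³, 11 m³ left
container 1: place 2 m³, 0 m³ left
container 2: place 2 m³, 1 m³ left

7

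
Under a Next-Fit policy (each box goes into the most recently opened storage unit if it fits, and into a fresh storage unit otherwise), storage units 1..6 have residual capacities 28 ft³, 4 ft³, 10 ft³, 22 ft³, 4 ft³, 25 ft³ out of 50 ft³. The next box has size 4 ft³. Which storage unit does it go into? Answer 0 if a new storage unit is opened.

6

Next-Fit only looks at storage unit 6, which has 25 ft³ free.
4 ft³ fits there.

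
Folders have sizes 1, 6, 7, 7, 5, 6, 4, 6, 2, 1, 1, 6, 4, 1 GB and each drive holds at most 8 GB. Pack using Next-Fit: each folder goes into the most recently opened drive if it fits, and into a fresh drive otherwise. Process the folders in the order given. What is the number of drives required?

9 drives

drive 1: place 1 GB, 7 GB left
drive 1: place 6 GB, 1 GB left
drive 2: place 7 GB, 1 GB left
drive 3: place 7 GB, 1 GB left
drive 4: place 5 GB, 3 GB left
drive 5: place 6 GB, 2 GB left
drive 6: place 4 GB, 4 GB left
drive 7: place 6 GB, 2 GB left
drive 7: place 2 GB, 0 GB left
drive 8: place 1 GB, 7 GB left
drive 8: place 1 GB, 6 GB left
drive 8: place 6 GB, 0 GB left
drive 9: place 4 GB, 4 GB left
drive 9: place 1 GB, 3 GB left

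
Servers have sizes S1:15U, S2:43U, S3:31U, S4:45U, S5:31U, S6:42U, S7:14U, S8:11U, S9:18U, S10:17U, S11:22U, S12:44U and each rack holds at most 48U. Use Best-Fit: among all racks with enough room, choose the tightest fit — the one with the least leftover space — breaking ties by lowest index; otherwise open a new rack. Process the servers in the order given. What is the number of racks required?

8 racks

rack 1: place S1 (15U), 33U left
rack 2: place S2 (43U), 5U left
rack 1: place S3 (31U), 2U left
rack 3: place S4 (45U), 3U left
rack 4: place S5 (31U), 17U left
rack 5: place S6 (42U), 6U left
rack 4: place S7 (14U), 3U left
rack 6: place S8 (11U), 37U left
rack 6: place S9 (18U), 19U left
rack 6: place S10 (17U), 2U left
rack 7: place S11 (22U), 26U left
rack 8: place S12 (44U), 4U left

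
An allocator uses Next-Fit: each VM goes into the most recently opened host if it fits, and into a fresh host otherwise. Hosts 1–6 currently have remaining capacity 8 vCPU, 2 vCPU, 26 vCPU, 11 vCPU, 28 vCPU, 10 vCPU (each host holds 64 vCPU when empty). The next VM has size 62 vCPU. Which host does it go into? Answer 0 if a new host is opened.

0

Next-Fit only looks at host 6, which has 10 vCPU free.
62 vCPU does not fit, so a new host is opened.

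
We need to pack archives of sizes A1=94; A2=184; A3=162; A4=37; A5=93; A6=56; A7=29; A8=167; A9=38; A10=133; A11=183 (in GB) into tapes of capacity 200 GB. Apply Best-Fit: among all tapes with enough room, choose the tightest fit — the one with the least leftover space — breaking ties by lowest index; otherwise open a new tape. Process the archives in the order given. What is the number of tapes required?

7

A1 (94 GB) → tape 1 (remaining 106 GB)
A2 (184 GB) → tape 2 (remaining 16 GB)
A3 (162 GB) → tape 3 (remaining 38 GB)
A4 (37 GB) → tape 3 (remaining 1 GB)
A5 (93 GB) → tape 1 (remaining 13 GB)
A6 (56 GB) → tape 4 (remaining 144 GB)
A7 (29 GB) → tape 4 (remaining 115 GB)
A8 (167 GB) → tape 5 (remaining 33 GB)
A9 (38 GB) → tape 4 (remaining 77 GB)
A10 (133 GB) → tape 6 (remaining 67 GB)
A11 (183 GB) → tape 7 (remaining 17 GB)
Final tapes: [94,93] [184] [162,37] [56,29,38] [167] [133] [183].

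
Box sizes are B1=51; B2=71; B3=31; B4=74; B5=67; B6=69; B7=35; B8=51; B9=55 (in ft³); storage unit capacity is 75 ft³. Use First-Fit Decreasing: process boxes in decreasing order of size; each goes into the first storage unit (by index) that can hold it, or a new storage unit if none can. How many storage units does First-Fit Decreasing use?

8

Sorted descending: 74, 71, 69, 67, 55, 51, 51, 35, 31.
Put 74 ft³ in storage unit 1; 1 ft³ remain.
Put 71 ft³ in storage unit 2; 4 ft³ remain.
Put 69 ft³ in storage unit 3; 6 ft³ remain.
Put 67 ft³ in storage unit 4; 8 ft³ remain.
Put 55 ft³ in storage unit 5; 20 ft³ remain.
Put 51 ft³ in storage unit 6; 24 ft³ remain.
Put 51 ft³ in storage unit 7; 24 ft³ remain.
Put 35 ft³ in storage unit 8; 40 ft³ remain.
Put 31 ft³ in storage unit 8; 9 ft³ remain.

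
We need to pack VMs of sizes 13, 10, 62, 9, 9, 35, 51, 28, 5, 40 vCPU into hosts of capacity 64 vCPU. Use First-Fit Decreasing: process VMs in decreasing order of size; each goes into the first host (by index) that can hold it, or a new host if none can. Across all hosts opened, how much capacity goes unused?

58

Sorted descending: 62, 51, 40, 35, 28, 13, 10, 9, 9, 5.
62 vCPU → host 1 (remaining 2 vCPU)
51 vCPU → host 2 (remaining 13 vCPU)
40 vCPU → host 3 (remaining 24 vCPU)
35 vCPU → host 4 (remaining 29 vCPU)
28 vCPU → host 4 (remaining 1 vCPU)
13 vCPU → host 2 (remaining 0 vCPU)
10 vCPU → host 3 (remaining 14 vCPU)
9 vCPU → host 3 (remaining 5 vCPU)
9 vCPU → host 5 (remaining 55 vCPU)
5 vCPU → host 3 (remaining 0 vCPU)
5 hosts × 64 vCPU = 320 vCPU; used 262 vCPU; unused 58 vCPU.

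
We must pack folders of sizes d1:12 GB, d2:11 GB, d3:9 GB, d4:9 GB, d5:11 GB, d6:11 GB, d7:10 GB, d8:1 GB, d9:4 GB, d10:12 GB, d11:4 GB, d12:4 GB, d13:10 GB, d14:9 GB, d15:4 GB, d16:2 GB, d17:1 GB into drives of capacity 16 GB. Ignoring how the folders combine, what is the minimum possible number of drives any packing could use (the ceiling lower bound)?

8

Total size = 12 + 11 + 9 + 9 + 11 + 11 + 10 + 1 + 4 + 12 + 4 + 4 + 10 + 9 + 4 + 2 + 1 = 124 GB.
⌈124 / 16⌉ = 8.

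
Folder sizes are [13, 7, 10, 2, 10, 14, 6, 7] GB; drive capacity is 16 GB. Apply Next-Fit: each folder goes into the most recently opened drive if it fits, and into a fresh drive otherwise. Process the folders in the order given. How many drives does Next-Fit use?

6 drives

Put 13 GB in drive 1; 3 GB remain.
Put 7 GB in drive 2; 9 GB remain.
Put 10 GB in drive 3; 6 GB remain.
Put 2 GB in drive 3; 4 GB remain.
Put 10 GB in drive 4; 6 GB remain.
Put 14 GB in drive 5; 2 GB remain.
Put 6 GB in drive 6; 10 GB remain.
Put 7 GB in drive 6; 3 GB remain.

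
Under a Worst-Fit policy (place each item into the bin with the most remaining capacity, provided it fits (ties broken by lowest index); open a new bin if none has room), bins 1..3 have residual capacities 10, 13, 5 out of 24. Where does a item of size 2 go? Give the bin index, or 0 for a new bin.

2

Bins with room: bin 1 (10), bin 2 (13), bin 3 (5).
Most room is bin 2 with 13 free.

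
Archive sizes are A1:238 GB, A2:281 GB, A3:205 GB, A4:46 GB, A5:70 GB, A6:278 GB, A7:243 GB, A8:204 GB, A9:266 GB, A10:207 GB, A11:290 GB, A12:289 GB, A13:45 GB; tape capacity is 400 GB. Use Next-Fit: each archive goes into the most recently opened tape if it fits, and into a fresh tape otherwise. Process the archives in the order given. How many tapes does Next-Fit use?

10 tapes

A1 (238 GB) → tape 1 (remaining 162 GB)
A2 (281 GB) → tape 2 (remaining 119 GB)
A3 (205 GB) → tape 3 (remaining 195 GB)
A4 (46 GB) → tape 3 (remaining 149 GB)
A5 (70 GB) → tape 3 (remaining 79 GB)
A6 (278 GB) → tape 4 (remaining 122 GB)
A7 (243 GB) → tape 5 (remaining 157 GB)
A8 (204 GB) → tape 6 (remaining 196 GB)
A9 (266 GB) → tape 7 (remaining 134 GB)
A10 (207 GB) → tape 8 (remaining 193 GB)
A11 (290 GB) → tape 9 (remaining 110 GB)
A12 (289 GB) → tape 10 (remaining 111 GB)
A13 (45 GB) → tape 10 (remaining 66 GB)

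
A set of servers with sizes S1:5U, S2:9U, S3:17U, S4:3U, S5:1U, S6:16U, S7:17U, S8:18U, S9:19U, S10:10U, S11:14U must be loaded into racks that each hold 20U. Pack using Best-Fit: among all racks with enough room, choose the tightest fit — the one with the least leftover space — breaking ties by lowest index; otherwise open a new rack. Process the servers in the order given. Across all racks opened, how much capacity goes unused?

rack 1: place S1 (5U), 15U left
rack 1: place S2 (9U), 6U left
rack 2: place S3 (17U), 3U left
rack 2: place S4 (3U), 0U left
rack 1: place S5 (1U), 5U left
rack 3: place S6 (16U), 4U left
rack 4: place S7 (17U), 3U left
rack 5: place S8 (18U), 2U left
rack 6: place S9 (19U), 1U left
rack 7: place S10 (10U), 10U left
rack 8: place S11 (14U), 6U left
8 racks × 20U = 160U; used 129U; unused 31U.

31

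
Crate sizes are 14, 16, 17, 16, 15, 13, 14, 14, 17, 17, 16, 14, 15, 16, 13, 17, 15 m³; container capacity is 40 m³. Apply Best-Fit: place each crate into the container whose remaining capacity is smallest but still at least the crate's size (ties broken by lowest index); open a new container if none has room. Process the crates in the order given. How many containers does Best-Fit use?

Put 14 m³ in container 1; 26 m³ remain.
Put 16 m³ in container 1; 10 m³ remain.
Put 17 m³ in container 2; 23 m³ remain.
Put 16 m³ in container 2; 7 m³ remain.
Put 15 m³ in container 3; 25 m³ remain.
Put 13 m³ in container 3; 12 m³ remain.
Put 14 m³ in container 4; 26 m³ remain.
Put 14 m³ in container 4; 12 m³ remain.
Put 17 m³ in container 5; 23 m³ remain.
Put 17 m³ in container 5; 6 m³ remain.
Put 16 m³ in container 6; 24 m³ remain.
Put 14 m³ in container 6; 10 m³ remain.
Put 15 m³ in container 7; 25 m³ remain.
Put 16 m³ in container 7; 9 m³ remain.
Put 13 m³ in container 8; 27 m³ remain.
Put 17 m³ in container 8; 10 m³ remain.
Put 15 m³ in container 9; 25 m³ remain.
Final containers: [14,16] [17,16] [15,13] [14,14] [17,17] [16,14] [15,16] [13,17] [15].

9 containers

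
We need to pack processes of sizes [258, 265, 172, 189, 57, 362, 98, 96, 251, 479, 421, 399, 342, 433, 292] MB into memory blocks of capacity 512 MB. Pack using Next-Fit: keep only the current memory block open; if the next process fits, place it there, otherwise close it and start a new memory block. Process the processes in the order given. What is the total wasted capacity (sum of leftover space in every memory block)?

1518

Put 258 MB in memory block 1; 254 MB remain.
Put 265 MB in memory block 2; 247 MB remain.
Put 172 MB in memory block 2; 75 MB remain.
Put 189 MB in memory block 3; 323 MB remain.
Put 57 MB in memory block 3; 266 MB remain.
Put 362 MB in memory block 4; 150 MB remain.
Put 98 MB in memory block 4; 52 MB remain.
Put 96 MB in memory block 5; 416 MB remain.
Put 251 MB in memory block 5; 165 MB remain.
Put 479 MB in memory block 6; 33 MB remain.
Put 421 MB in memory block 7; 91 MB remain.
Put 399 MB in memory block 8; 113 MB remain.
Put 342 MB in memory block 9; 170 MB remain.
Put 433 MB in memory block 10; 79 MB remain.
Put 292 MB in memory block 11; 220 MB remain.
11 memory blocks × 512 MB = 5632 MB; used 4114 MB; unused 1518 MB.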